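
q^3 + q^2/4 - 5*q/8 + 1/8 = (q - 1/2)*(q - 1/4)*(q + 1)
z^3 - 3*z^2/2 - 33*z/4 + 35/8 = (z - 7/2)*(z - 1/2)*(z + 5/2)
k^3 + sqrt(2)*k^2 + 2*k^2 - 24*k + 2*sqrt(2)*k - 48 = (k + 2)*(k - 3*sqrt(2))*(k + 4*sqrt(2))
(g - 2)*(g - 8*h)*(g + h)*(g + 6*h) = g^4 - g^3*h - 2*g^3 - 50*g^2*h^2 + 2*g^2*h - 48*g*h^3 + 100*g*h^2 + 96*h^3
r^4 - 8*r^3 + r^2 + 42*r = r*(r - 7)*(r - 3)*(r + 2)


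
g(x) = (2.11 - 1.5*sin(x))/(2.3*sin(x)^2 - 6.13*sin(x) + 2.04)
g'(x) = (2.11 - 1.5*sin(x))*(-4.6*sin(x)*cos(x) + 6.13*cos(x))/(2.3*sin(x)^2 - 6.13*sin(x) + 2.04)^2 - 1.5*cos(x)/(2.3*sin(x)^2 - 6.13*sin(x) + 2.04) = (3.45*sin(x)^2 - 9.706*sin(x) + 9.8743)*cos(x)/(5.29*sin(x)^4 - 28.198*sin(x)^3 + 46.9609*sin(x)^2 - 25.0104*sin(x) + 4.1616)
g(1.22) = -0.42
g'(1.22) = 0.46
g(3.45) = 0.62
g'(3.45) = -0.74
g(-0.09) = 0.86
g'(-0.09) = 1.58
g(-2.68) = 0.53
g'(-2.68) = -0.49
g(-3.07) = 0.89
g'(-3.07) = -1.70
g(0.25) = 2.62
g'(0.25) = 16.88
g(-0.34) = 0.60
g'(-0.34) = 0.68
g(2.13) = -0.56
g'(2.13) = -0.97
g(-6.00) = 3.34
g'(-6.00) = 27.79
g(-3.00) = 0.79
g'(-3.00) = -1.29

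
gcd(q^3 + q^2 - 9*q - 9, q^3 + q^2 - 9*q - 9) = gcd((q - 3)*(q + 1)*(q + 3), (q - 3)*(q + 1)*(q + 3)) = q^3 + q^2 - 9*q - 9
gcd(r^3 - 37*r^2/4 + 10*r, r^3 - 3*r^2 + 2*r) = r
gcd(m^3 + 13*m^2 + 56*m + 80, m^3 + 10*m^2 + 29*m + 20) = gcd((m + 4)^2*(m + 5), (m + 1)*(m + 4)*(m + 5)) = m^2 + 9*m + 20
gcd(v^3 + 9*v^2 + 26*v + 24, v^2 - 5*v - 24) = v + 3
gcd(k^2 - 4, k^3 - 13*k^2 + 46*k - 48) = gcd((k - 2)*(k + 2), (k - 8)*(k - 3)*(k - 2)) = k - 2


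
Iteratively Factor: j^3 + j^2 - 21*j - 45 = (j + 3)*(j^2 - 2*j - 15) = (j + 3)^2*(j - 5)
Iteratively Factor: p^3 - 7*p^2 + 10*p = (p - 5)*(p^2 - 2*p) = p*(p - 5)*(p - 2)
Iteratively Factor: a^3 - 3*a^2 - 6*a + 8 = (a + 2)*(a^2 - 5*a + 4) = (a - 1)*(a + 2)*(a - 4)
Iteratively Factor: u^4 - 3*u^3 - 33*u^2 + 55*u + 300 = (u + 4)*(u^3 - 7*u^2 - 5*u + 75) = (u - 5)*(u + 4)*(u^2 - 2*u - 15) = (u - 5)*(u + 3)*(u + 4)*(u - 5)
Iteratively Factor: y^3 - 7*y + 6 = (y - 1)*(y^2 + y - 6) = (y - 2)*(y - 1)*(y + 3)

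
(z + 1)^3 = z^3 + 3*z^2 + 3*z + 1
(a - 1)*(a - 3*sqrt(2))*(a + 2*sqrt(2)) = a^3 - sqrt(2)*a^2 - a^2 - 12*a + sqrt(2)*a + 12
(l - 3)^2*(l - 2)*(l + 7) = l^4 - l^3 - 35*l^2 + 129*l - 126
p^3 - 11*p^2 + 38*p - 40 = (p - 5)*(p - 4)*(p - 2)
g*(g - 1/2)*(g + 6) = g^3 + 11*g^2/2 - 3*g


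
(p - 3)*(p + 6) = p^2 + 3*p - 18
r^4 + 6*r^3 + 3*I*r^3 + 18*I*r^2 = r^2*(r + 6)*(r + 3*I)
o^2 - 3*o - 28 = (o - 7)*(o + 4)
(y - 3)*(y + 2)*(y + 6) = y^3 + 5*y^2 - 12*y - 36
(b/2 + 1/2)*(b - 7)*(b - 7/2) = b^3/2 - 19*b^2/4 + 7*b + 49/4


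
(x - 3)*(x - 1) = x^2 - 4*x + 3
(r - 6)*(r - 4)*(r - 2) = r^3 - 12*r^2 + 44*r - 48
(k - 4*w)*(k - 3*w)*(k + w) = k^3 - 6*k^2*w + 5*k*w^2 + 12*w^3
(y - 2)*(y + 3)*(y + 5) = y^3 + 6*y^2 - y - 30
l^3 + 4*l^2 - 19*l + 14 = (l - 2)*(l - 1)*(l + 7)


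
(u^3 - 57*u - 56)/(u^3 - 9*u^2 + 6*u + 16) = (u + 7)/(u - 2)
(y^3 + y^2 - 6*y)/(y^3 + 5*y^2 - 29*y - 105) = y*(y - 2)/(y^2 + 2*y - 35)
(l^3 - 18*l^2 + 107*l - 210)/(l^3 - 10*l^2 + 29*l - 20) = (l^2 - 13*l + 42)/(l^2 - 5*l + 4)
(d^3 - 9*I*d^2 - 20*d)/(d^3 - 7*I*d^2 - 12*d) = (d - 5*I)/(d - 3*I)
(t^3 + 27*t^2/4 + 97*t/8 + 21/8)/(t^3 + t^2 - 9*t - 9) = (8*t^2 + 30*t + 7)/(8*(t^2 - 2*t - 3))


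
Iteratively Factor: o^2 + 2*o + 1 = (o + 1)*(o + 1)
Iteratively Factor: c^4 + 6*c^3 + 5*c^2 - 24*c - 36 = (c + 3)*(c^3 + 3*c^2 - 4*c - 12) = (c - 2)*(c + 3)*(c^2 + 5*c + 6) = (c - 2)*(c + 2)*(c + 3)*(c + 3)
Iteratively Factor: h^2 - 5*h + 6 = (h - 2)*(h - 3)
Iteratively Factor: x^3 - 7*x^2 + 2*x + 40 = (x + 2)*(x^2 - 9*x + 20) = (x - 4)*(x + 2)*(x - 5)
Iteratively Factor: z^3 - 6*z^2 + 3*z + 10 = (z + 1)*(z^2 - 7*z + 10) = (z - 2)*(z + 1)*(z - 5)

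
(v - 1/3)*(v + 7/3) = v^2 + 2*v - 7/9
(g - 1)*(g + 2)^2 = g^3 + 3*g^2 - 4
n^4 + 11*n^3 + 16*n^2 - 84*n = n*(n - 2)*(n + 6)*(n + 7)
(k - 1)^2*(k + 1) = k^3 - k^2 - k + 1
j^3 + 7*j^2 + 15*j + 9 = (j + 1)*(j + 3)^2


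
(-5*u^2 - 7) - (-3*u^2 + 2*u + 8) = -2*u^2 - 2*u - 15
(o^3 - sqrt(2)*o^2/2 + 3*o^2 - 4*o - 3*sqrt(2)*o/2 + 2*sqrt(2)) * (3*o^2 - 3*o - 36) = 3*o^5 - 3*sqrt(2)*o^4/2 + 6*o^4 - 57*o^3 - 3*sqrt(2)*o^3 - 96*o^2 + 57*sqrt(2)*o^2/2 + 48*sqrt(2)*o + 144*o - 72*sqrt(2)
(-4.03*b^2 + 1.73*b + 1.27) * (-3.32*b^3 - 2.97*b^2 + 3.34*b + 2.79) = 13.3796*b^5 + 6.2255*b^4 - 22.8147*b^3 - 9.2374*b^2 + 9.0685*b + 3.5433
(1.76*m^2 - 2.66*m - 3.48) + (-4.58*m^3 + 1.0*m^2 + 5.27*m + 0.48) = -4.58*m^3 + 2.76*m^2 + 2.61*m - 3.0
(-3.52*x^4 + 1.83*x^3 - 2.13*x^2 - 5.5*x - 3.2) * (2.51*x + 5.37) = -8.8352*x^5 - 14.3091*x^4 + 4.4808*x^3 - 25.2431*x^2 - 37.567*x - 17.184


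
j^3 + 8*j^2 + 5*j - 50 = (j - 2)*(j + 5)^2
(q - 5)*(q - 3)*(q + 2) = q^3 - 6*q^2 - q + 30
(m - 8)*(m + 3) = m^2 - 5*m - 24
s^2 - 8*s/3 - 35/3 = (s - 5)*(s + 7/3)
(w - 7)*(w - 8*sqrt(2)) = w^2 - 8*sqrt(2)*w - 7*w + 56*sqrt(2)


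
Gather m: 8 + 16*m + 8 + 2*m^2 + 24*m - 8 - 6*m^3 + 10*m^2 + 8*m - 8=-6*m^3 + 12*m^2 + 48*m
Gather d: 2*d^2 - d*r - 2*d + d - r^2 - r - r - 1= 2*d^2 + d*(-r - 1) - r^2 - 2*r - 1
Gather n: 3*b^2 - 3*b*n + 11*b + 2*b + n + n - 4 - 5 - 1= 3*b^2 + 13*b + n*(2 - 3*b) - 10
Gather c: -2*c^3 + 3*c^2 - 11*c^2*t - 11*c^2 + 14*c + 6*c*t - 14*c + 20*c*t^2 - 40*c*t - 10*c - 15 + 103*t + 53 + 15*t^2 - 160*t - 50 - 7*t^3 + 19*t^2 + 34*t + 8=-2*c^3 + c^2*(-11*t - 8) + c*(20*t^2 - 34*t - 10) - 7*t^3 + 34*t^2 - 23*t - 4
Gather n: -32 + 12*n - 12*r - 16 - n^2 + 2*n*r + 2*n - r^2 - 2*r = -n^2 + n*(2*r + 14) - r^2 - 14*r - 48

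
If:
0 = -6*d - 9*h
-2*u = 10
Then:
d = -3*h/2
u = -5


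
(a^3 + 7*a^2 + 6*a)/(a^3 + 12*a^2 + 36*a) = (a + 1)/(a + 6)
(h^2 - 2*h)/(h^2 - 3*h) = (h - 2)/(h - 3)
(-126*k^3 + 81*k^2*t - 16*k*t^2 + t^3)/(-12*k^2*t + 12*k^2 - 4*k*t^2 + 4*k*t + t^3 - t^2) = (21*k^2 - 10*k*t + t^2)/(2*k*t - 2*k + t^2 - t)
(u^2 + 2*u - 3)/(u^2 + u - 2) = (u + 3)/(u + 2)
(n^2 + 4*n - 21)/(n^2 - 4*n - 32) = (-n^2 - 4*n + 21)/(-n^2 + 4*n + 32)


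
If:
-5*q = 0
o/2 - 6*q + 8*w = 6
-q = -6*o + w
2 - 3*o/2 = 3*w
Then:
No Solution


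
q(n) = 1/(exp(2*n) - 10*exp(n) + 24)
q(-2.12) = 0.04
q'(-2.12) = 0.00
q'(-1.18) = 0.01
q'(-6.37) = 0.00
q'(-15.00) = 0.00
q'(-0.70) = 0.01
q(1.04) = 0.27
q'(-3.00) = 0.00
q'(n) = (-2*exp(2*n) + 10*exp(n))/(exp(2*n) - 10*exp(n) + 24)^2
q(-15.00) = 0.04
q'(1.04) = 0.89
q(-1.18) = 0.05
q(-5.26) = 0.04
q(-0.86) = 0.05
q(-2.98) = 0.04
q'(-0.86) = 0.01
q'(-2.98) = 0.00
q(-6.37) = 0.04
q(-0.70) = 0.05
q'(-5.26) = 0.00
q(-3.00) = 0.04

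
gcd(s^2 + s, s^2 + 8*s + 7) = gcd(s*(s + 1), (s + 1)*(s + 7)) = s + 1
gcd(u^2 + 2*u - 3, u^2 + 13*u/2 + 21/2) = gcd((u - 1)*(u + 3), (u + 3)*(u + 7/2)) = u + 3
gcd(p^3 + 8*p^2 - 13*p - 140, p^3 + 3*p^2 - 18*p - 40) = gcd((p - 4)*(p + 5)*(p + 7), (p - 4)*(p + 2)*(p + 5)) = p^2 + p - 20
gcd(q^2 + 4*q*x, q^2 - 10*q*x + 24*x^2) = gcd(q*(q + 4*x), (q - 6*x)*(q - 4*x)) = 1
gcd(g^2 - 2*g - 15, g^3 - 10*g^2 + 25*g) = g - 5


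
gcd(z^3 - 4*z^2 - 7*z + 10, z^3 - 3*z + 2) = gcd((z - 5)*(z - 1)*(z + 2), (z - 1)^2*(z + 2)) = z^2 + z - 2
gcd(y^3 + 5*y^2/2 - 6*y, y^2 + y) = y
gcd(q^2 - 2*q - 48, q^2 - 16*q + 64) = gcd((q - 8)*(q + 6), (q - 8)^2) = q - 8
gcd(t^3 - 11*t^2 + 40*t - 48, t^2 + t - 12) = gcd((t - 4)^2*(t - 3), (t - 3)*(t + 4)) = t - 3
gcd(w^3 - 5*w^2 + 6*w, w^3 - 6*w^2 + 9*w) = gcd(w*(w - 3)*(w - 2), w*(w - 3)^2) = w^2 - 3*w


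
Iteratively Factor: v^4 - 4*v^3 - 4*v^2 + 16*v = (v)*(v^3 - 4*v^2 - 4*v + 16) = v*(v - 2)*(v^2 - 2*v - 8) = v*(v - 4)*(v - 2)*(v + 2)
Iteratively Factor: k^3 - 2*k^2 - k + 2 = (k + 1)*(k^2 - 3*k + 2) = (k - 1)*(k + 1)*(k - 2)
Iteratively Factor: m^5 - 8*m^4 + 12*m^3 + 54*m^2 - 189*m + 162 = (m - 3)*(m^4 - 5*m^3 - 3*m^2 + 45*m - 54) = (m - 3)*(m - 2)*(m^3 - 3*m^2 - 9*m + 27) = (m - 3)^2*(m - 2)*(m^2 - 9) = (m - 3)^3*(m - 2)*(m + 3)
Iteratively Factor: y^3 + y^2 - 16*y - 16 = (y + 4)*(y^2 - 3*y - 4) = (y + 1)*(y + 4)*(y - 4)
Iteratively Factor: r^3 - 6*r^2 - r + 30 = (r - 5)*(r^2 - r - 6) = (r - 5)*(r + 2)*(r - 3)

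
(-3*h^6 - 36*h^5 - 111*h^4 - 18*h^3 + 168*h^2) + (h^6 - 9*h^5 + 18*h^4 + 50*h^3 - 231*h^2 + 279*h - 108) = -2*h^6 - 45*h^5 - 93*h^4 + 32*h^3 - 63*h^2 + 279*h - 108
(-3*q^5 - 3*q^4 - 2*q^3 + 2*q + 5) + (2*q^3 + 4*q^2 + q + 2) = -3*q^5 - 3*q^4 + 4*q^2 + 3*q + 7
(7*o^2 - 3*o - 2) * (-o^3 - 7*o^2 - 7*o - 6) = -7*o^5 - 46*o^4 - 26*o^3 - 7*o^2 + 32*o + 12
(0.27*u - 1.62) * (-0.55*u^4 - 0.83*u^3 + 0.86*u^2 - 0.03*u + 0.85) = -0.1485*u^5 + 0.6669*u^4 + 1.5768*u^3 - 1.4013*u^2 + 0.2781*u - 1.377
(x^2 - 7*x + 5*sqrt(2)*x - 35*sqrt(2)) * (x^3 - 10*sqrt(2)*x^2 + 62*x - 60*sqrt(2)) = x^5 - 5*sqrt(2)*x^4 - 7*x^4 - 38*x^3 + 35*sqrt(2)*x^3 + 266*x^2 + 250*sqrt(2)*x^2 - 1750*sqrt(2)*x - 600*x + 4200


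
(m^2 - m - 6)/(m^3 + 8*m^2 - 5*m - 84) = (m + 2)/(m^2 + 11*m + 28)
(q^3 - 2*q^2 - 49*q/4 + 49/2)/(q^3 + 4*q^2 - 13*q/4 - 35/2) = (2*q - 7)/(2*q + 5)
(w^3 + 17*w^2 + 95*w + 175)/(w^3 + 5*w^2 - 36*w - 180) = (w^2 + 12*w + 35)/(w^2 - 36)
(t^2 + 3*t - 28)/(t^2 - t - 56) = (t - 4)/(t - 8)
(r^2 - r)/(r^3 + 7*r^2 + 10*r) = (r - 1)/(r^2 + 7*r + 10)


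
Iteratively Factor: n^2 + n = (n)*(n + 1)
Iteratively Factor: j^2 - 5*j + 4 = (j - 1)*(j - 4)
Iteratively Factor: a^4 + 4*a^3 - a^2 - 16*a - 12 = (a - 2)*(a^3 + 6*a^2 + 11*a + 6) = (a - 2)*(a + 3)*(a^2 + 3*a + 2) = (a - 2)*(a + 2)*(a + 3)*(a + 1)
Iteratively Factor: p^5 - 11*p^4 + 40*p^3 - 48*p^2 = (p - 4)*(p^4 - 7*p^3 + 12*p^2) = p*(p - 4)*(p^3 - 7*p^2 + 12*p) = p*(p - 4)^2*(p^2 - 3*p) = p^2*(p - 4)^2*(p - 3)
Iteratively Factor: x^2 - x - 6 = (x - 3)*(x + 2)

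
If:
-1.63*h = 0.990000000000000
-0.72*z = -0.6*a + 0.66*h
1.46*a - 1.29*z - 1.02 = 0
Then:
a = 4.51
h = -0.61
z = 4.32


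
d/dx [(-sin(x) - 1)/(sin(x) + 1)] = 0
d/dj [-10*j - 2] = -10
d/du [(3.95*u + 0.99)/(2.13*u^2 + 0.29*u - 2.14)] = (8.4135*u^2 + 1.1455*u - (3.95*u + 0.99)*(4.26*u + 0.29) - 8.453)/(2.13*u^2 + 0.29*u - 2.14)^2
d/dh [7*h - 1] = 7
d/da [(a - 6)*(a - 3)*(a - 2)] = 3*a^2 - 22*a + 36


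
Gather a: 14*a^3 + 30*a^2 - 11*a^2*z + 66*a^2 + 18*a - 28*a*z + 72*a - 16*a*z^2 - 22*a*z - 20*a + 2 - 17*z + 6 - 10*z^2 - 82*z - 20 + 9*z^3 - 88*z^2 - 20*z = 14*a^3 + a^2*(96 - 11*z) + a*(-16*z^2 - 50*z + 70) + 9*z^3 - 98*z^2 - 119*z - 12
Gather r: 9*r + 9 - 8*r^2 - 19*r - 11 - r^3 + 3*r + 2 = -r^3 - 8*r^2 - 7*r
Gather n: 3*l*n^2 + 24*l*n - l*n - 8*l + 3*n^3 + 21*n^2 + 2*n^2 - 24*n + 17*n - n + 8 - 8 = -8*l + 3*n^3 + n^2*(3*l + 23) + n*(23*l - 8)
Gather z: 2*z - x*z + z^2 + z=z^2 + z*(3 - x)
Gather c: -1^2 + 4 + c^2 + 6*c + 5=c^2 + 6*c + 8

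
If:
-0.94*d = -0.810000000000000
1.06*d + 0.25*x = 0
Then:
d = 0.86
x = -3.65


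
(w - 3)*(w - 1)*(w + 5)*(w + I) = w^4 + w^3 + I*w^3 - 17*w^2 + I*w^2 + 15*w - 17*I*w + 15*I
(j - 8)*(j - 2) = j^2 - 10*j + 16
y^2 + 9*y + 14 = (y + 2)*(y + 7)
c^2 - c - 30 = (c - 6)*(c + 5)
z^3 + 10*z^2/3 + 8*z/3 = z*(z + 4/3)*(z + 2)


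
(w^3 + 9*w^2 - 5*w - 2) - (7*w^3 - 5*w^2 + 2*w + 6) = -6*w^3 + 14*w^2 - 7*w - 8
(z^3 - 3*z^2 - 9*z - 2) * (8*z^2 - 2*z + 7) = 8*z^5 - 26*z^4 - 59*z^3 - 19*z^2 - 59*z - 14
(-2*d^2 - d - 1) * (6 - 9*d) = 18*d^3 - 3*d^2 + 3*d - 6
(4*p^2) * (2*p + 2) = 8*p^3 + 8*p^2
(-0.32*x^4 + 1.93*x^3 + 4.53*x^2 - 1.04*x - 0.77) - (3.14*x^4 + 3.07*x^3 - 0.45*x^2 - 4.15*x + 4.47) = -3.46*x^4 - 1.14*x^3 + 4.98*x^2 + 3.11*x - 5.24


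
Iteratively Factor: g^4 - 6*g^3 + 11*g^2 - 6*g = (g - 1)*(g^3 - 5*g^2 + 6*g) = g*(g - 1)*(g^2 - 5*g + 6) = g*(g - 3)*(g - 1)*(g - 2)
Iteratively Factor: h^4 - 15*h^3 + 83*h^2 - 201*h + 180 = (h - 5)*(h^3 - 10*h^2 + 33*h - 36) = (h - 5)*(h - 3)*(h^2 - 7*h + 12) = (h - 5)*(h - 4)*(h - 3)*(h - 3)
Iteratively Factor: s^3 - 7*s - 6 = (s + 1)*(s^2 - s - 6) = (s - 3)*(s + 1)*(s + 2)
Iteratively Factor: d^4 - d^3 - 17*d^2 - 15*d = (d)*(d^3 - d^2 - 17*d - 15) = d*(d + 1)*(d^2 - 2*d - 15) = d*(d - 5)*(d + 1)*(d + 3)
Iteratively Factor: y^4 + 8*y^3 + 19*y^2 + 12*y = (y + 4)*(y^3 + 4*y^2 + 3*y) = y*(y + 4)*(y^2 + 4*y + 3) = y*(y + 3)*(y + 4)*(y + 1)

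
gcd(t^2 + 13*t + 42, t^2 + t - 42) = t + 7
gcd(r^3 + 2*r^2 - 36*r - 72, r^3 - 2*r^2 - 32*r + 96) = r + 6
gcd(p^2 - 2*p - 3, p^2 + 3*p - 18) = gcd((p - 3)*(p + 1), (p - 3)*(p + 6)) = p - 3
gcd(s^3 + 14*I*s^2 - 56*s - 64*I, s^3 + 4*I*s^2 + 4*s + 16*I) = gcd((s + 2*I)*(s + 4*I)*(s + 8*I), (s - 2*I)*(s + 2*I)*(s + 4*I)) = s^2 + 6*I*s - 8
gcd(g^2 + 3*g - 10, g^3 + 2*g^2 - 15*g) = g + 5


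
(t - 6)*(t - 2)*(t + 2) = t^3 - 6*t^2 - 4*t + 24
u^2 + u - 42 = (u - 6)*(u + 7)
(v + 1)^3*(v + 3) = v^4 + 6*v^3 + 12*v^2 + 10*v + 3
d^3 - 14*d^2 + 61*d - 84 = (d - 7)*(d - 4)*(d - 3)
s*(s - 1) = s^2 - s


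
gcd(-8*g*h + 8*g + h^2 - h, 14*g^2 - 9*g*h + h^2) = 1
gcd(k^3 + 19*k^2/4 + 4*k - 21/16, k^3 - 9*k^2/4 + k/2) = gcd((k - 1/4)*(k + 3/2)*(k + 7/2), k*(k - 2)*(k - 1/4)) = k - 1/4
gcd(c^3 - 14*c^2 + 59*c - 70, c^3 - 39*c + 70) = c^2 - 7*c + 10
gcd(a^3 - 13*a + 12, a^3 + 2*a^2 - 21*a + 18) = a^2 - 4*a + 3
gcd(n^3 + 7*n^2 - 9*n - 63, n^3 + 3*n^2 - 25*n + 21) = n^2 + 4*n - 21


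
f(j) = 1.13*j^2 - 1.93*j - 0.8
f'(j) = 2.26*j - 1.93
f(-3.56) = 20.39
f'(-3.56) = -9.98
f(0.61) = -1.56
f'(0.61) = -0.55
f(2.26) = 0.61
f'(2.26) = 3.18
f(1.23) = -1.46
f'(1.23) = 0.85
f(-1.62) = 5.29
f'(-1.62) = -5.59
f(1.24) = -1.46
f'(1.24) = 0.87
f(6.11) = 29.59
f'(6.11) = 11.88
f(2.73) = 2.35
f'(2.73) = 4.24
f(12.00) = 138.76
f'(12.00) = 25.19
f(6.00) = 28.30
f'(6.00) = 11.63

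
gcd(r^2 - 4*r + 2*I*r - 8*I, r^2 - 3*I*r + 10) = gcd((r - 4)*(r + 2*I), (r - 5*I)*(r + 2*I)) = r + 2*I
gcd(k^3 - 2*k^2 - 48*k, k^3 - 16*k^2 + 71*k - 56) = k - 8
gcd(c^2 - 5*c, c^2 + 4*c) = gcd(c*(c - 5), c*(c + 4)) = c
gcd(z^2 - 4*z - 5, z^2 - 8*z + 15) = z - 5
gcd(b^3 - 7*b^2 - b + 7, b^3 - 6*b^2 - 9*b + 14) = b^2 - 8*b + 7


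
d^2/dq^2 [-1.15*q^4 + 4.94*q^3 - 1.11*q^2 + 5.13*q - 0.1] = -13.8*q^2 + 29.64*q - 2.22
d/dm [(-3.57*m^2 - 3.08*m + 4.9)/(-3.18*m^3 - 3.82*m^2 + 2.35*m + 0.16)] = (-11.3526*m^4 - 19.5888*m^3 + 26.5909*m^2 + 36.2936*m - 12.0078)/(10.1124*m^6 + 24.2952*m^5 - 0.353600000000002*m^4 - 18.9716*m^3 + 4.3001*m^2 + 0.752*m + 0.0256)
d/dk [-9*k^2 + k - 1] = 1 - 18*k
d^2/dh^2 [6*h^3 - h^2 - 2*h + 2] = 36*h - 2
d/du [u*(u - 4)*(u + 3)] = 3*u^2 - 2*u - 12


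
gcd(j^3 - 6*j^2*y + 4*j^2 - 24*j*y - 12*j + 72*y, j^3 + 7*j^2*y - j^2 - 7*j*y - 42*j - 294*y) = j + 6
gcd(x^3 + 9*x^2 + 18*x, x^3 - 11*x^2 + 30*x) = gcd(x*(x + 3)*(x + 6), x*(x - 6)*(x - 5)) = x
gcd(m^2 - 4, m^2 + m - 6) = m - 2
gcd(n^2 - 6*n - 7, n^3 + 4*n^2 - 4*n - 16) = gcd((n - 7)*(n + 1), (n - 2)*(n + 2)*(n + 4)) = 1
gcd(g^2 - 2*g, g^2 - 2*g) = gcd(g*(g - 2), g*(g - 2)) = g^2 - 2*g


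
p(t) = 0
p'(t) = 0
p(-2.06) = 0.00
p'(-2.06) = 0.00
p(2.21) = 0.00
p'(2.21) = 0.00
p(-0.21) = 0.00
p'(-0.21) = 0.00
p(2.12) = 0.00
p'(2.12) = 0.00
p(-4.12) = 0.00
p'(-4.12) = 0.00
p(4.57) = 0.00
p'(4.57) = 0.00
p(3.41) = 0.00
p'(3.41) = 0.00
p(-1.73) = 0.00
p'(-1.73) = 0.00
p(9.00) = 0.00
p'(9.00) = 0.00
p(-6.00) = 0.00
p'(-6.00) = 0.00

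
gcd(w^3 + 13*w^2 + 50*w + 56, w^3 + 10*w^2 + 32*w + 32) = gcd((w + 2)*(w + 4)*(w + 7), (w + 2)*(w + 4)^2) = w^2 + 6*w + 8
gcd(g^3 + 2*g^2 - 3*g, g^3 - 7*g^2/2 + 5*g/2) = g^2 - g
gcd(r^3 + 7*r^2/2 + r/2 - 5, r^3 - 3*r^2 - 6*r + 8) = r^2 + r - 2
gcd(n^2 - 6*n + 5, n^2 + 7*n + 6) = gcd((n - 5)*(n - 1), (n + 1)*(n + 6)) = 1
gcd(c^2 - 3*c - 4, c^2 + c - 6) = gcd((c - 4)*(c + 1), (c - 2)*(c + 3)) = 1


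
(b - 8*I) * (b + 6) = b^2 + 6*b - 8*I*b - 48*I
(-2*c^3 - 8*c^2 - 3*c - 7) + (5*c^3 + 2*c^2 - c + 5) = 3*c^3 - 6*c^2 - 4*c - 2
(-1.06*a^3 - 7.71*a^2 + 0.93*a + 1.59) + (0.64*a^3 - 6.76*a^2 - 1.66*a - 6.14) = -0.42*a^3 - 14.47*a^2 - 0.73*a - 4.55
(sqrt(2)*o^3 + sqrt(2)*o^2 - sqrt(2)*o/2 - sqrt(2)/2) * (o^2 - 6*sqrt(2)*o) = sqrt(2)*o^5 - 12*o^4 + sqrt(2)*o^4 - 12*o^3 - sqrt(2)*o^3/2 - sqrt(2)*o^2/2 + 6*o^2 + 6*o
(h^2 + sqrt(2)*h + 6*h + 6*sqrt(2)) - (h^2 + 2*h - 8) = sqrt(2)*h + 4*h + 8 + 6*sqrt(2)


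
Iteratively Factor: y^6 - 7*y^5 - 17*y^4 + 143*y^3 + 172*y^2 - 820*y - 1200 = (y - 5)*(y^5 - 2*y^4 - 27*y^3 + 8*y^2 + 212*y + 240) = (y - 5)^2*(y^4 + 3*y^3 - 12*y^2 - 52*y - 48) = (y - 5)^2*(y + 2)*(y^3 + y^2 - 14*y - 24) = (y - 5)^2*(y + 2)*(y + 3)*(y^2 - 2*y - 8) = (y - 5)^2*(y + 2)^2*(y + 3)*(y - 4)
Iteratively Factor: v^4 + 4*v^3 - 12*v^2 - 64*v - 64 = (v + 4)*(v^3 - 12*v - 16) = (v - 4)*(v + 4)*(v^2 + 4*v + 4) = (v - 4)*(v + 2)*(v + 4)*(v + 2)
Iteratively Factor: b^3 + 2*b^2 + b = (b + 1)*(b^2 + b) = b*(b + 1)*(b + 1)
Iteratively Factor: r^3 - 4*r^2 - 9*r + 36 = (r - 4)*(r^2 - 9) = (r - 4)*(r - 3)*(r + 3)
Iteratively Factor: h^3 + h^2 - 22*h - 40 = (h + 2)*(h^2 - h - 20) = (h - 5)*(h + 2)*(h + 4)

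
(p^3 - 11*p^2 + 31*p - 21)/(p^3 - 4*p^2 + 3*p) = (p - 7)/p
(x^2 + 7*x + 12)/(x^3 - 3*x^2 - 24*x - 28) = (x^2 + 7*x + 12)/(x^3 - 3*x^2 - 24*x - 28)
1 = 1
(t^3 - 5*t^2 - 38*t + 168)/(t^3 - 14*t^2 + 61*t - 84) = (t + 6)/(t - 3)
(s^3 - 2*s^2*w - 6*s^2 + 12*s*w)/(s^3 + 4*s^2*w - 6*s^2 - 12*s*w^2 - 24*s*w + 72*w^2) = s/(s + 6*w)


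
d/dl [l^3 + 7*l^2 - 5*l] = 3*l^2 + 14*l - 5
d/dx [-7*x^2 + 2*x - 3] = 2 - 14*x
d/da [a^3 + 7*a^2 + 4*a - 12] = 3*a^2 + 14*a + 4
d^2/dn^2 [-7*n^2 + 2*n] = -14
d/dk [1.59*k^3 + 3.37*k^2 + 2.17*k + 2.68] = 4.77*k^2 + 6.74*k + 2.17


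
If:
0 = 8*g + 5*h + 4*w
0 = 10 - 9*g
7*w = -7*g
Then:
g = 10/9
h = -8/9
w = -10/9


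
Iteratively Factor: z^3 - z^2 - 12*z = (z + 3)*(z^2 - 4*z) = (z - 4)*(z + 3)*(z)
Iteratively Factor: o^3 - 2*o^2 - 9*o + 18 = (o - 2)*(o^2 - 9) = (o - 2)*(o + 3)*(o - 3)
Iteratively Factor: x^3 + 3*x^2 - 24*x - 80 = (x + 4)*(x^2 - x - 20) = (x + 4)^2*(x - 5)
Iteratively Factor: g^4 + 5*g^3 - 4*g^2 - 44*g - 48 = (g + 2)*(g^3 + 3*g^2 - 10*g - 24) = (g + 2)*(g + 4)*(g^2 - g - 6) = (g - 3)*(g + 2)*(g + 4)*(g + 2)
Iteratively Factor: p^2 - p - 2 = (p - 2)*(p + 1)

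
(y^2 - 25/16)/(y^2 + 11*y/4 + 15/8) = (4*y - 5)/(2*(2*y + 3))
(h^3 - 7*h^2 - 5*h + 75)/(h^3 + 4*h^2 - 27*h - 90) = (h - 5)/(h + 6)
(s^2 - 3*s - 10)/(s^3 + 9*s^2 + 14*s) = (s - 5)/(s*(s + 7))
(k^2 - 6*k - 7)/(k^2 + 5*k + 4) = (k - 7)/(k + 4)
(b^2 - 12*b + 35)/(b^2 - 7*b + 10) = (b - 7)/(b - 2)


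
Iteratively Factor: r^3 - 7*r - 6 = (r + 1)*(r^2 - r - 6) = (r - 3)*(r + 1)*(r + 2)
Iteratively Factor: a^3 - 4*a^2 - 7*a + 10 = (a + 2)*(a^2 - 6*a + 5) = (a - 5)*(a + 2)*(a - 1)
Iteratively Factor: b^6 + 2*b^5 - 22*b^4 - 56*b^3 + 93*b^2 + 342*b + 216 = (b + 1)*(b^5 + b^4 - 23*b^3 - 33*b^2 + 126*b + 216) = (b + 1)*(b + 3)*(b^4 - 2*b^3 - 17*b^2 + 18*b + 72) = (b + 1)*(b + 2)*(b + 3)*(b^3 - 4*b^2 - 9*b + 36) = (b - 4)*(b + 1)*(b + 2)*(b + 3)*(b^2 - 9) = (b - 4)*(b - 3)*(b + 1)*(b + 2)*(b + 3)*(b + 3)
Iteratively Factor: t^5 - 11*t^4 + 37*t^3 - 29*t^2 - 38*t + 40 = (t - 4)*(t^4 - 7*t^3 + 9*t^2 + 7*t - 10) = (t - 4)*(t - 1)*(t^3 - 6*t^2 + 3*t + 10) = (t - 5)*(t - 4)*(t - 1)*(t^2 - t - 2) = (t - 5)*(t - 4)*(t - 1)*(t + 1)*(t - 2)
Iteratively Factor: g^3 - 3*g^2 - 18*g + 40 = (g - 2)*(g^2 - g - 20) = (g - 5)*(g - 2)*(g + 4)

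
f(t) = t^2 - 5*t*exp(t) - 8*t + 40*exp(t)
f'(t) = -5*t*exp(t) + 2*t + 35*exp(t) - 8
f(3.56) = 764.82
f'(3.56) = 603.93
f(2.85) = 430.48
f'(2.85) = 356.42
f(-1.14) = 25.04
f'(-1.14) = 2.74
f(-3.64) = 43.90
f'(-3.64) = -13.88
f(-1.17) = 24.96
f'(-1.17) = 2.34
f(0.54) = 59.98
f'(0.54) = 48.51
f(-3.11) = 37.03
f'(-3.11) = -11.97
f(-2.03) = 26.95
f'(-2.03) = -6.13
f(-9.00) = 153.01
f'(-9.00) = -25.99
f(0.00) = 40.00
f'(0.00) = 27.00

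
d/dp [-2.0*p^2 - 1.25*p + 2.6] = -4.0*p - 1.25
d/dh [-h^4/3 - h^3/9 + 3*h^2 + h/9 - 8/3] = -4*h^3/3 - h^2/3 + 6*h + 1/9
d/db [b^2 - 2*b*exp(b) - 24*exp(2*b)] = -2*b*exp(b) + 2*b - 48*exp(2*b) - 2*exp(b)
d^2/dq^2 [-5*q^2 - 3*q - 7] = -10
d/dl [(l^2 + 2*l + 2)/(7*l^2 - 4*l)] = 2*(-9*l^2 - 14*l + 4)/(l^2*(49*l^2 - 56*l + 16))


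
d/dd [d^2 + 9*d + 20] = 2*d + 9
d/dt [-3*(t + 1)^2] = -6*t - 6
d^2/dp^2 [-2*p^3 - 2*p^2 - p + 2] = -12*p - 4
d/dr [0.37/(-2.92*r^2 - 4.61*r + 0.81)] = (2.1608*r + 1.7057)/(2.92*r^2 + 4.61*r - 0.81)^2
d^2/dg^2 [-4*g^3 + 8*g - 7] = -24*g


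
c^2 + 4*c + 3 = (c + 1)*(c + 3)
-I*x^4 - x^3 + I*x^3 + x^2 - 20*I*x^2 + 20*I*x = x*(x - 5*I)*(x + 4*I)*(-I*x + I)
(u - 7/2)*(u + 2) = u^2 - 3*u/2 - 7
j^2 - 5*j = j*(j - 5)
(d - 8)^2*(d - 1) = d^3 - 17*d^2 + 80*d - 64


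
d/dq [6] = 0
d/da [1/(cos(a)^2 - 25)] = 2*sin(a)*cos(a)/(cos(a)^2 - 25)^2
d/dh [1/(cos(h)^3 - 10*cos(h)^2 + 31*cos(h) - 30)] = (3*cos(h)^2 - 20*cos(h) + 31)*sin(h)/(cos(h)^3 - 10*cos(h)^2 + 31*cos(h) - 30)^2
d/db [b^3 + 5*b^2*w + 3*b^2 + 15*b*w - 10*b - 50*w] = 3*b^2 + 10*b*w + 6*b + 15*w - 10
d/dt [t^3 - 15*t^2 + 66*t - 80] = 3*t^2 - 30*t + 66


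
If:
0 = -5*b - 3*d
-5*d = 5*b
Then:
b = 0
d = 0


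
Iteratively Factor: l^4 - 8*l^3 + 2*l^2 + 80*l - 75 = (l + 3)*(l^3 - 11*l^2 + 35*l - 25) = (l - 5)*(l + 3)*(l^2 - 6*l + 5) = (l - 5)*(l - 1)*(l + 3)*(l - 5)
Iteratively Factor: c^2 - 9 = (c + 3)*(c - 3)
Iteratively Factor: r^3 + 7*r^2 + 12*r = (r + 3)*(r^2 + 4*r) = (r + 3)*(r + 4)*(r)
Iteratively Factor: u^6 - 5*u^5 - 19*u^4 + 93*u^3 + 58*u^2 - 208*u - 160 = (u - 2)*(u^5 - 3*u^4 - 25*u^3 + 43*u^2 + 144*u + 80) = (u - 2)*(u + 1)*(u^4 - 4*u^3 - 21*u^2 + 64*u + 80) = (u - 2)*(u + 1)*(u + 4)*(u^3 - 8*u^2 + 11*u + 20) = (u - 5)*(u - 2)*(u + 1)*(u + 4)*(u^2 - 3*u - 4) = (u - 5)*(u - 4)*(u - 2)*(u + 1)*(u + 4)*(u + 1)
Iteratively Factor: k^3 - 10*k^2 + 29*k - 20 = (k - 1)*(k^2 - 9*k + 20) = (k - 5)*(k - 1)*(k - 4)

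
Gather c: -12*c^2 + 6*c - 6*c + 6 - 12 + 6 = -12*c^2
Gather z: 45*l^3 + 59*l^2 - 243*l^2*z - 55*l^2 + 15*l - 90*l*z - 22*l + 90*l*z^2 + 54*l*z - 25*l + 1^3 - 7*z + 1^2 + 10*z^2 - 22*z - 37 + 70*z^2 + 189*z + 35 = 45*l^3 + 4*l^2 - 32*l + z^2*(90*l + 80) + z*(-243*l^2 - 36*l + 160)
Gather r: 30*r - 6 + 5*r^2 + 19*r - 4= 5*r^2 + 49*r - 10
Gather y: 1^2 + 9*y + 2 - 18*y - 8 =-9*y - 5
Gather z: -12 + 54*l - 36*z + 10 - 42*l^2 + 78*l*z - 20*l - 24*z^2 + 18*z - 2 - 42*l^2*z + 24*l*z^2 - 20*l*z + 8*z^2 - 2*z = -42*l^2 + 34*l + z^2*(24*l - 16) + z*(-42*l^2 + 58*l - 20) - 4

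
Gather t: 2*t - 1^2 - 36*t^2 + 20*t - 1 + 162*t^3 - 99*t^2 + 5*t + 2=162*t^3 - 135*t^2 + 27*t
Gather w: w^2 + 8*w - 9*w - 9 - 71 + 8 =w^2 - w - 72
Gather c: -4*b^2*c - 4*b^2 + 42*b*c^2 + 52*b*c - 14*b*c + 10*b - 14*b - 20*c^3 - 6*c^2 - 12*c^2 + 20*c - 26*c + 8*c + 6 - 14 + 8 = -4*b^2 - 4*b - 20*c^3 + c^2*(42*b - 18) + c*(-4*b^2 + 38*b + 2)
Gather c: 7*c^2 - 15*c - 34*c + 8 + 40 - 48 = 7*c^2 - 49*c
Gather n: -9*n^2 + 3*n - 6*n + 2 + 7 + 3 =-9*n^2 - 3*n + 12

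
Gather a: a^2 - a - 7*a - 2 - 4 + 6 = a^2 - 8*a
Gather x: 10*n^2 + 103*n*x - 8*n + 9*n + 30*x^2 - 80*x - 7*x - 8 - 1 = 10*n^2 + n + 30*x^2 + x*(103*n - 87) - 9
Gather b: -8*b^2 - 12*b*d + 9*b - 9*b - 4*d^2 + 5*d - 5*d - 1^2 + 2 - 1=-8*b^2 - 12*b*d - 4*d^2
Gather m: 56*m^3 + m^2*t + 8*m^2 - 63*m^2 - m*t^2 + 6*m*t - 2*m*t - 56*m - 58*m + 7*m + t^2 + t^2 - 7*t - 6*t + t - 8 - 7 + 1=56*m^3 + m^2*(t - 55) + m*(-t^2 + 4*t - 107) + 2*t^2 - 12*t - 14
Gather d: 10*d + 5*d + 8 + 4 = 15*d + 12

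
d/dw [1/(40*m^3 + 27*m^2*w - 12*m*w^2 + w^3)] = 3*(-9*m^2 + 8*m*w - w^2)/(40*m^3 + 27*m^2*w - 12*m*w^2 + w^3)^2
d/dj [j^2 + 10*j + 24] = 2*j + 10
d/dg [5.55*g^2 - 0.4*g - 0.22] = 11.1*g - 0.4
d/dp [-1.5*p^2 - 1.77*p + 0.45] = -3.0*p - 1.77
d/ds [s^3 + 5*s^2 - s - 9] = 3*s^2 + 10*s - 1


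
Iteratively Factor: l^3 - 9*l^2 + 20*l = (l - 4)*(l^2 - 5*l) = l*(l - 4)*(l - 5)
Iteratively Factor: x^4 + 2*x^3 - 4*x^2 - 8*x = (x + 2)*(x^3 - 4*x) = (x - 2)*(x + 2)*(x^2 + 2*x) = (x - 2)*(x + 2)^2*(x)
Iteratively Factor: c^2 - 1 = (c + 1)*(c - 1)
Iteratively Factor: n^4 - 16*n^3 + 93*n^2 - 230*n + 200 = (n - 5)*(n^3 - 11*n^2 + 38*n - 40) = (n - 5)*(n - 2)*(n^2 - 9*n + 20) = (n - 5)*(n - 4)*(n - 2)*(n - 5)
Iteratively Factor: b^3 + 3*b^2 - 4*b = (b)*(b^2 + 3*b - 4) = b*(b + 4)*(b - 1)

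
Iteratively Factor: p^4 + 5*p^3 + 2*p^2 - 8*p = (p + 4)*(p^3 + p^2 - 2*p) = (p + 2)*(p + 4)*(p^2 - p) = p*(p + 2)*(p + 4)*(p - 1)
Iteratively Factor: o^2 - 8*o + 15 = (o - 3)*(o - 5)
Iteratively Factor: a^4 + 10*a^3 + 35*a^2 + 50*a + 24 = (a + 4)*(a^3 + 6*a^2 + 11*a + 6) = (a + 2)*(a + 4)*(a^2 + 4*a + 3) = (a + 1)*(a + 2)*(a + 4)*(a + 3)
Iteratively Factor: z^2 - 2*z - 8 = (z + 2)*(z - 4)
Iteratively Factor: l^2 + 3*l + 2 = (l + 2)*(l + 1)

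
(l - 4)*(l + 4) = l^2 - 16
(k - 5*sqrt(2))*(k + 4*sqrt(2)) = k^2 - sqrt(2)*k - 40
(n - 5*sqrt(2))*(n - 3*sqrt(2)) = n^2 - 8*sqrt(2)*n + 30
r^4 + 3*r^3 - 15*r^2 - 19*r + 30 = (r - 3)*(r - 1)*(r + 2)*(r + 5)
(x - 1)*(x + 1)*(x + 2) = x^3 + 2*x^2 - x - 2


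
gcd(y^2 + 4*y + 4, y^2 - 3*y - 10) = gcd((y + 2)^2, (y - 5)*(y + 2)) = y + 2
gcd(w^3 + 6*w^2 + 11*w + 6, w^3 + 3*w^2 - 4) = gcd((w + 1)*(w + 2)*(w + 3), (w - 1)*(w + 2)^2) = w + 2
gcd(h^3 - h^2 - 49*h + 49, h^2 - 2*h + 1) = h - 1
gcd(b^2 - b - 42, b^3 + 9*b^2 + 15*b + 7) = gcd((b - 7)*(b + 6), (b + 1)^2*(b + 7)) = 1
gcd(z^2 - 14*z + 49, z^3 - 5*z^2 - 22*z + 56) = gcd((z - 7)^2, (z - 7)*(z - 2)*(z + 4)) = z - 7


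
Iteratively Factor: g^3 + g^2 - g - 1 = (g + 1)*(g^2 - 1) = (g - 1)*(g + 1)*(g + 1)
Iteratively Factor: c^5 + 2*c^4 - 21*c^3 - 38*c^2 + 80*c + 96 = (c + 3)*(c^4 - c^3 - 18*c^2 + 16*c + 32) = (c - 2)*(c + 3)*(c^3 + c^2 - 16*c - 16) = (c - 2)*(c + 3)*(c + 4)*(c^2 - 3*c - 4) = (c - 2)*(c + 1)*(c + 3)*(c + 4)*(c - 4)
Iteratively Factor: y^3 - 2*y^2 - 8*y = (y + 2)*(y^2 - 4*y) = (y - 4)*(y + 2)*(y)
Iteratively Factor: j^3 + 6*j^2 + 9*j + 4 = (j + 1)*(j^2 + 5*j + 4) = (j + 1)^2*(j + 4)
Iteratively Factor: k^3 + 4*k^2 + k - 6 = (k + 2)*(k^2 + 2*k - 3) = (k + 2)*(k + 3)*(k - 1)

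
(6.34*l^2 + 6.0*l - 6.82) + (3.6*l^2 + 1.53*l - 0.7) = 9.94*l^2 + 7.53*l - 7.52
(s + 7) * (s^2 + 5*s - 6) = s^3 + 12*s^2 + 29*s - 42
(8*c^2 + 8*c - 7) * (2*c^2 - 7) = 16*c^4 + 16*c^3 - 70*c^2 - 56*c + 49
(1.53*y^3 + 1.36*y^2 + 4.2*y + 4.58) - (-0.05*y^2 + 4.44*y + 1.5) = 1.53*y^3 + 1.41*y^2 - 0.24*y + 3.08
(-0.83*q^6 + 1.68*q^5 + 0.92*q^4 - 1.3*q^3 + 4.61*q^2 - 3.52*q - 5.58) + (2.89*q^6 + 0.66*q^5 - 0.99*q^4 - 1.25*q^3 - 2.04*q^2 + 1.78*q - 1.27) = 2.06*q^6 + 2.34*q^5 - 0.07*q^4 - 2.55*q^3 + 2.57*q^2 - 1.74*q - 6.85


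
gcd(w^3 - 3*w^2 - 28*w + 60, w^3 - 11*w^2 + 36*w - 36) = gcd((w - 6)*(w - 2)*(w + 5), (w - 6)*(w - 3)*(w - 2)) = w^2 - 8*w + 12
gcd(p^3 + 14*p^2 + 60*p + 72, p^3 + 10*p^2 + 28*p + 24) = p^2 + 8*p + 12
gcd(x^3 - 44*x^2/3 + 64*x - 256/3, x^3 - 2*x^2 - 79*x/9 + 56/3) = x - 8/3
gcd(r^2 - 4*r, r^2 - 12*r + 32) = r - 4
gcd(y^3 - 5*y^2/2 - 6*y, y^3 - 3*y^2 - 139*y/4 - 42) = y + 3/2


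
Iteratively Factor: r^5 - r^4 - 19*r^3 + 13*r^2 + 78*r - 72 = (r + 3)*(r^4 - 4*r^3 - 7*r^2 + 34*r - 24) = (r + 3)^2*(r^3 - 7*r^2 + 14*r - 8) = (r - 4)*(r + 3)^2*(r^2 - 3*r + 2) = (r - 4)*(r - 2)*(r + 3)^2*(r - 1)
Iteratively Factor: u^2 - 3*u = (u)*(u - 3)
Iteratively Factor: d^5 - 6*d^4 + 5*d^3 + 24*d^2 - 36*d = (d)*(d^4 - 6*d^3 + 5*d^2 + 24*d - 36) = d*(d - 2)*(d^3 - 4*d^2 - 3*d + 18) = d*(d - 3)*(d - 2)*(d^2 - d - 6) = d*(d - 3)*(d - 2)*(d + 2)*(d - 3)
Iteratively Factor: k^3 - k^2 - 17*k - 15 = (k - 5)*(k^2 + 4*k + 3) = (k - 5)*(k + 3)*(k + 1)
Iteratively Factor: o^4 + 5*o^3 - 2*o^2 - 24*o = (o)*(o^3 + 5*o^2 - 2*o - 24) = o*(o + 3)*(o^2 + 2*o - 8) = o*(o - 2)*(o + 3)*(o + 4)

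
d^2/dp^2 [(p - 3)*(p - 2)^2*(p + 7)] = 12*p^2 - 66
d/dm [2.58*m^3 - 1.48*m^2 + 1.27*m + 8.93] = 7.74*m^2 - 2.96*m + 1.27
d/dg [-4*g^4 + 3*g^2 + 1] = -16*g^3 + 6*g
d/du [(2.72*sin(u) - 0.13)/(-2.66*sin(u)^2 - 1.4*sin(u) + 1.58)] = (7.2352*sin(u)^2 - 0.6916*sin(u) + 4.1156)*cos(u)/(7.0756*sin(u)^4 + 7.448*sin(u)^3 - 6.4456*sin(u)^2 - 4.424*sin(u) + 2.4964)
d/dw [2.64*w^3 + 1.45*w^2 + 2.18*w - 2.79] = 7.92*w^2 + 2.9*w + 2.18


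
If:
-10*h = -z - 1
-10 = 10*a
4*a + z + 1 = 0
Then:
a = -1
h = 2/5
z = 3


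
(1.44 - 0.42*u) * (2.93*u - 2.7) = -1.2306*u^2 + 5.3532*u - 3.888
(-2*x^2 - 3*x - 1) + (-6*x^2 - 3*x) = -8*x^2 - 6*x - 1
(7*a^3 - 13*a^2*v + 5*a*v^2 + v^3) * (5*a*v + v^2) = 35*a^4*v - 58*a^3*v^2 + 12*a^2*v^3 + 10*a*v^4 + v^5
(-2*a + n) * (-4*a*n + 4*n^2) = 8*a^2*n - 12*a*n^2 + 4*n^3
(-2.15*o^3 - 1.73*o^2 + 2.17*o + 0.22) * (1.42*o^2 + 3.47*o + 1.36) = -3.053*o^5 - 9.9171*o^4 - 5.8457*o^3 + 5.4895*o^2 + 3.7146*o + 0.2992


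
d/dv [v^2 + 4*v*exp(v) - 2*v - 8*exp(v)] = 4*v*exp(v) + 2*v - 4*exp(v) - 2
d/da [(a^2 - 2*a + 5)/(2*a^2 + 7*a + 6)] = (11*a^2 - 8*a - 47)/(4*a^4 + 28*a^3 + 73*a^2 + 84*a + 36)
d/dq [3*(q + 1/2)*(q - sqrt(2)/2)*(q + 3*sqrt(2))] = 9*q^2 + 3*q + 15*sqrt(2)*q - 9 + 15*sqrt(2)/4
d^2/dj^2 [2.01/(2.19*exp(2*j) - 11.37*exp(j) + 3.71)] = ((22.8537 - 17.6076*exp(j))*(2.19*exp(2*j) - 11.37*exp(j) + 3.71) + 2.01*(4.38*exp(j) - 11.37)*(8.76*exp(j) - 22.74)*exp(j))*exp(j)/(2.19*exp(2*j) - 11.37*exp(j) + 3.71)^3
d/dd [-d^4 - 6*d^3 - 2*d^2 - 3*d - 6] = -4*d^3 - 18*d^2 - 4*d - 3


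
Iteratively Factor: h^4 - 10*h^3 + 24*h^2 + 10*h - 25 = (h + 1)*(h^3 - 11*h^2 + 35*h - 25) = (h - 1)*(h + 1)*(h^2 - 10*h + 25) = (h - 5)*(h - 1)*(h + 1)*(h - 5)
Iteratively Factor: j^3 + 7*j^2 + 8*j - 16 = (j + 4)*(j^2 + 3*j - 4) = (j - 1)*(j + 4)*(j + 4)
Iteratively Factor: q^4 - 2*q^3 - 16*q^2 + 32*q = (q - 4)*(q^3 + 2*q^2 - 8*q) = (q - 4)*(q + 4)*(q^2 - 2*q) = q*(q - 4)*(q + 4)*(q - 2)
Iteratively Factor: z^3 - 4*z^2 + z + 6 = (z - 3)*(z^2 - z - 2) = (z - 3)*(z + 1)*(z - 2)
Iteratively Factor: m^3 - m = (m + 1)*(m^2 - m) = (m - 1)*(m + 1)*(m)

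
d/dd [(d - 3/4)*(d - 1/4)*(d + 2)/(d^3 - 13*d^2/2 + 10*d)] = 3*(-80*d^4 + 252*d^3 - 31*d^2 + 52*d - 40)/(8*d^2*(4*d^4 - 52*d^3 + 249*d^2 - 520*d + 400))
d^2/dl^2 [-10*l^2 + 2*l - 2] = -20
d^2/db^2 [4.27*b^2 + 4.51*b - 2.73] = 8.54000000000000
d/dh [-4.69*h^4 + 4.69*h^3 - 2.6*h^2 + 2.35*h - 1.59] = -18.76*h^3 + 14.07*h^2 - 5.2*h + 2.35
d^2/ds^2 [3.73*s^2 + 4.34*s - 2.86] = 7.46000000000000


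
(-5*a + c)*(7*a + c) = -35*a^2 + 2*a*c + c^2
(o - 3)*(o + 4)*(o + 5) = o^3 + 6*o^2 - 7*o - 60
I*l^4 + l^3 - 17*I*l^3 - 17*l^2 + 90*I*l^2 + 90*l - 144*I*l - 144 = (l - 8)*(l - 6)*(l - 3)*(I*l + 1)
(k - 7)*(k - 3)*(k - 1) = k^3 - 11*k^2 + 31*k - 21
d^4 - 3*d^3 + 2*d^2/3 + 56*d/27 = d*(d - 7/3)*(d - 4/3)*(d + 2/3)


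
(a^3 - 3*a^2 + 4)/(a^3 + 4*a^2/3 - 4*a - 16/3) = 3*(a^2 - a - 2)/(3*a^2 + 10*a + 8)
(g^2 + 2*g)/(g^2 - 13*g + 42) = g*(g + 2)/(g^2 - 13*g + 42)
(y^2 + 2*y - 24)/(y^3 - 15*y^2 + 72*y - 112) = (y + 6)/(y^2 - 11*y + 28)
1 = 1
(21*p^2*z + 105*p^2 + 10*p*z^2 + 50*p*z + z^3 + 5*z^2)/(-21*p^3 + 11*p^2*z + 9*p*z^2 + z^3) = (z + 5)/(-p + z)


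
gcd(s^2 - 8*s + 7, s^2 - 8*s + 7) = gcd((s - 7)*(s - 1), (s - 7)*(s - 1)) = s^2 - 8*s + 7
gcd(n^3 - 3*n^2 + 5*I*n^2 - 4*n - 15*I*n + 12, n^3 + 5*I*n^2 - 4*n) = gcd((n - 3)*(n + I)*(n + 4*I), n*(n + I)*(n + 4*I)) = n^2 + 5*I*n - 4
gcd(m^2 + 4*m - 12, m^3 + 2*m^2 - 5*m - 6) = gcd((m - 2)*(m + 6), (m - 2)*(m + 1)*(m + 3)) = m - 2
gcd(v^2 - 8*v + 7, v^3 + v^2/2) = 1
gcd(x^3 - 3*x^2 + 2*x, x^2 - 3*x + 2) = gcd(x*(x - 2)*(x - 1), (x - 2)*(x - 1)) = x^2 - 3*x + 2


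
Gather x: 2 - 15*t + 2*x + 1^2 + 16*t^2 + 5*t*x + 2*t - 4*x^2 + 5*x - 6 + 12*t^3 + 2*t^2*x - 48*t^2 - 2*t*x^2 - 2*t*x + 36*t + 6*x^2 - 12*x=12*t^3 - 32*t^2 + 23*t + x^2*(2 - 2*t) + x*(2*t^2 + 3*t - 5) - 3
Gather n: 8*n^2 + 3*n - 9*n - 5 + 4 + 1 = 8*n^2 - 6*n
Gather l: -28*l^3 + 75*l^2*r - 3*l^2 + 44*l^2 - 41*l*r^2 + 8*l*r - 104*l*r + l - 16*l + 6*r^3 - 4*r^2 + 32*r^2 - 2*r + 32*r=-28*l^3 + l^2*(75*r + 41) + l*(-41*r^2 - 96*r - 15) + 6*r^3 + 28*r^2 + 30*r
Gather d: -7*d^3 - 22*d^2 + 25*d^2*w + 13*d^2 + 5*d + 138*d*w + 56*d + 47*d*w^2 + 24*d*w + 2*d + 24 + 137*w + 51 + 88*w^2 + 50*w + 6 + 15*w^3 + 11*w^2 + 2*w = -7*d^3 + d^2*(25*w - 9) + d*(47*w^2 + 162*w + 63) + 15*w^3 + 99*w^2 + 189*w + 81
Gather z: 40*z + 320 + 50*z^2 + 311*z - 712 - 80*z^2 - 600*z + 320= -30*z^2 - 249*z - 72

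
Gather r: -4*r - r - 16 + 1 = -5*r - 15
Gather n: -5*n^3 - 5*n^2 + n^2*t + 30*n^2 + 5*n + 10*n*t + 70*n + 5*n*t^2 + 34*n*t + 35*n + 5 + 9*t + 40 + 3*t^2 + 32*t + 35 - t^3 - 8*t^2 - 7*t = -5*n^3 + n^2*(t + 25) + n*(5*t^2 + 44*t + 110) - t^3 - 5*t^2 + 34*t + 80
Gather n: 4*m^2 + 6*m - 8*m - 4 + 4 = 4*m^2 - 2*m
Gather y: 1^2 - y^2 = 1 - y^2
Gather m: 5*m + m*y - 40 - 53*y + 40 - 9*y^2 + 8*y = m*(y + 5) - 9*y^2 - 45*y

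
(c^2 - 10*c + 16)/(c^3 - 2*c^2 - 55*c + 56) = (c - 2)/(c^2 + 6*c - 7)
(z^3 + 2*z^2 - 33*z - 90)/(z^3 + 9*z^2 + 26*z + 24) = (z^2 - z - 30)/(z^2 + 6*z + 8)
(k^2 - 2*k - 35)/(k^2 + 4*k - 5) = (k - 7)/(k - 1)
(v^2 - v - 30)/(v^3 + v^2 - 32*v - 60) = 1/(v + 2)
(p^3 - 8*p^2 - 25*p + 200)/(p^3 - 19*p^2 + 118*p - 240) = (p + 5)/(p - 6)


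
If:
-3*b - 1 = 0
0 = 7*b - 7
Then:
No Solution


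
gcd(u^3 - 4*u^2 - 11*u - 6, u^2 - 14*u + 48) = u - 6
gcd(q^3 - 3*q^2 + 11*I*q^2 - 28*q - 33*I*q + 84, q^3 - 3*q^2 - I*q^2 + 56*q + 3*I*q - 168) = q^2 + q*(-3 + 7*I) - 21*I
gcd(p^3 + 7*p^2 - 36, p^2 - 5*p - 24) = p + 3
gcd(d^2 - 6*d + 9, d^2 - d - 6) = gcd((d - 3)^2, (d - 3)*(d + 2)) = d - 3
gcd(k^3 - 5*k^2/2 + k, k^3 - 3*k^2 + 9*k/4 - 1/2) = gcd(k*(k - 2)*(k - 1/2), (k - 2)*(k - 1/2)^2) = k^2 - 5*k/2 + 1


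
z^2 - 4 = (z - 2)*(z + 2)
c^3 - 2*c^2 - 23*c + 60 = (c - 4)*(c - 3)*(c + 5)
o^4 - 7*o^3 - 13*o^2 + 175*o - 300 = (o - 5)*(o - 4)*(o - 3)*(o + 5)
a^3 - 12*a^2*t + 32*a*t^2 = a*(a - 8*t)*(a - 4*t)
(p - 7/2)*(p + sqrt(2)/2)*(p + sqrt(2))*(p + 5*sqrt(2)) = p^4 - 7*p^3/2 + 13*sqrt(2)*p^3/2 - 91*sqrt(2)*p^2/4 + 16*p^2 - 56*p + 5*sqrt(2)*p - 35*sqrt(2)/2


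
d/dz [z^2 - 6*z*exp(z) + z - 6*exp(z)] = -6*z*exp(z) + 2*z - 12*exp(z) + 1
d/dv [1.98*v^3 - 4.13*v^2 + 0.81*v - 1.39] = 5.94*v^2 - 8.26*v + 0.81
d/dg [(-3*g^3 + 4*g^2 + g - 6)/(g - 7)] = (-6*g^3 + 67*g^2 - 56*g - 1)/(g^2 - 14*g + 49)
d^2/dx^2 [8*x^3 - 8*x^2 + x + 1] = 48*x - 16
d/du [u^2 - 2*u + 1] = 2*u - 2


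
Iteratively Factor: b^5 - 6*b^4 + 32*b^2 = (b - 4)*(b^4 - 2*b^3 - 8*b^2) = (b - 4)*(b + 2)*(b^3 - 4*b^2) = (b - 4)^2*(b + 2)*(b^2) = b*(b - 4)^2*(b + 2)*(b)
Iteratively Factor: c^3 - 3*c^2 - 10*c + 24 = (c - 2)*(c^2 - c - 12) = (c - 2)*(c + 3)*(c - 4)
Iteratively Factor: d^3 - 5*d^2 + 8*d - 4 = (d - 2)*(d^2 - 3*d + 2) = (d - 2)*(d - 1)*(d - 2)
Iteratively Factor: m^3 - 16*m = (m + 4)*(m^2 - 4*m) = m*(m + 4)*(m - 4)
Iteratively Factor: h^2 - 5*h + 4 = (h - 1)*(h - 4)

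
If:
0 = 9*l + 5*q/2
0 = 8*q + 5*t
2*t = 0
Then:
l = 0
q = 0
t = 0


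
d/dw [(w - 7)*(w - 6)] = 2*w - 13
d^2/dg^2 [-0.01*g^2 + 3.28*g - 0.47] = -0.0200000000000000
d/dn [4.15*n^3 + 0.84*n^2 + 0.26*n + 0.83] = 12.45*n^2 + 1.68*n + 0.26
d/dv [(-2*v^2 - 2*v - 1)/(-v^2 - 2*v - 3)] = 2*(v^2 + 5*v + 2)/(v^4 + 4*v^3 + 10*v^2 + 12*v + 9)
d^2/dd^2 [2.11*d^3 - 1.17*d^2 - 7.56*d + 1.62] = 12.66*d - 2.34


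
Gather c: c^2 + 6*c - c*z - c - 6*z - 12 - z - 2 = c^2 + c*(5 - z) - 7*z - 14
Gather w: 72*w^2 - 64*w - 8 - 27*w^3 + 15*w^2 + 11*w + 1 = -27*w^3 + 87*w^2 - 53*w - 7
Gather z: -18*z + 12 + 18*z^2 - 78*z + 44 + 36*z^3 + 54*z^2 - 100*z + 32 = 36*z^3 + 72*z^2 - 196*z + 88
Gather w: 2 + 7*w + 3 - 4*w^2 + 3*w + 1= -4*w^2 + 10*w + 6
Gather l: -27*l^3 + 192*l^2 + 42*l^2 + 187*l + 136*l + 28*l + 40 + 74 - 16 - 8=-27*l^3 + 234*l^2 + 351*l + 90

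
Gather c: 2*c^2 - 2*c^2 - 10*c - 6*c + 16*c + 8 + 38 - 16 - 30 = 0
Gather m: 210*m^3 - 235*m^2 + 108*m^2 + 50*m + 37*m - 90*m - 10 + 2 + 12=210*m^3 - 127*m^2 - 3*m + 4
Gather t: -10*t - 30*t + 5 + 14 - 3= 16 - 40*t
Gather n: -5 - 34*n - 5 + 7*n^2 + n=7*n^2 - 33*n - 10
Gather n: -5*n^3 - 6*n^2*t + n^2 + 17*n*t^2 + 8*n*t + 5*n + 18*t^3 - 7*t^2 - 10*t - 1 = -5*n^3 + n^2*(1 - 6*t) + n*(17*t^2 + 8*t + 5) + 18*t^3 - 7*t^2 - 10*t - 1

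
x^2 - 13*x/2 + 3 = (x - 6)*(x - 1/2)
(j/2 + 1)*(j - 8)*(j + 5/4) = j^3/2 - 19*j^2/8 - 47*j/4 - 10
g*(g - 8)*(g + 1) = g^3 - 7*g^2 - 8*g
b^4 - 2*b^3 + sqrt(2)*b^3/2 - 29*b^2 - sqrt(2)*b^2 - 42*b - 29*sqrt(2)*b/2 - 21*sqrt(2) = (b - 7)*(b + 2)*(b + 3)*(b + sqrt(2)/2)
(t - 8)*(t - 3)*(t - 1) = t^3 - 12*t^2 + 35*t - 24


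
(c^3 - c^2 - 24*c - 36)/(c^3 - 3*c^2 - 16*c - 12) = (c + 3)/(c + 1)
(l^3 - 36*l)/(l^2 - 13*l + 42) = l*(l + 6)/(l - 7)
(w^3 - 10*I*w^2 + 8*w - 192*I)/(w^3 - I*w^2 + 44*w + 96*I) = (w - 6*I)/(w + 3*I)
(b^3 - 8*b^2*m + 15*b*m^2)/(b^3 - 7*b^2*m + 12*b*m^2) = (b - 5*m)/(b - 4*m)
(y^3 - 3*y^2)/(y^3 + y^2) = (y - 3)/(y + 1)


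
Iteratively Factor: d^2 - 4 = (d + 2)*(d - 2)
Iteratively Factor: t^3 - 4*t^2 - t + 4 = (t - 1)*(t^2 - 3*t - 4) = (t - 4)*(t - 1)*(t + 1)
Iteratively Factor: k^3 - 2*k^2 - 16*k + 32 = (k - 2)*(k^2 - 16) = (k - 2)*(k + 4)*(k - 4)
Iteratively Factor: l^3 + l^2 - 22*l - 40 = (l - 5)*(l^2 + 6*l + 8) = (l - 5)*(l + 4)*(l + 2)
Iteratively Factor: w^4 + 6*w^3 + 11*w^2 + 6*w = (w + 1)*(w^3 + 5*w^2 + 6*w) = (w + 1)*(w + 2)*(w^2 + 3*w) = w*(w + 1)*(w + 2)*(w + 3)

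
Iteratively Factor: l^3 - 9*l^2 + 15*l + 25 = (l - 5)*(l^2 - 4*l - 5) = (l - 5)*(l + 1)*(l - 5)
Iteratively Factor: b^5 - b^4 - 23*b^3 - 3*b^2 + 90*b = (b + 3)*(b^4 - 4*b^3 - 11*b^2 + 30*b) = (b + 3)^2*(b^3 - 7*b^2 + 10*b) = (b - 5)*(b + 3)^2*(b^2 - 2*b) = b*(b - 5)*(b + 3)^2*(b - 2)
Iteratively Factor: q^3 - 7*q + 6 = (q + 3)*(q^2 - 3*q + 2) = (q - 2)*(q + 3)*(q - 1)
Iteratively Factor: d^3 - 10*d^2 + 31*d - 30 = (d - 2)*(d^2 - 8*d + 15) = (d - 5)*(d - 2)*(d - 3)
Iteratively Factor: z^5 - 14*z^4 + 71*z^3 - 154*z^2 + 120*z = (z - 3)*(z^4 - 11*z^3 + 38*z^2 - 40*z) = (z - 5)*(z - 3)*(z^3 - 6*z^2 + 8*z) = z*(z - 5)*(z - 3)*(z^2 - 6*z + 8) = z*(z - 5)*(z - 3)*(z - 2)*(z - 4)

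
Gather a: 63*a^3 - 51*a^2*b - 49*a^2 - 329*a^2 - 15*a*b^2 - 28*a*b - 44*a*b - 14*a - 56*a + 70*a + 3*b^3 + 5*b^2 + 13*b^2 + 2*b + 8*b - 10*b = 63*a^3 + a^2*(-51*b - 378) + a*(-15*b^2 - 72*b) + 3*b^3 + 18*b^2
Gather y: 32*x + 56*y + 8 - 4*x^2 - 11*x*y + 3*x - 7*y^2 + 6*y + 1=-4*x^2 + 35*x - 7*y^2 + y*(62 - 11*x) + 9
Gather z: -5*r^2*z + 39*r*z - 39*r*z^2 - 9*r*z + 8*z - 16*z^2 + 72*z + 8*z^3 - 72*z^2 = 8*z^3 + z^2*(-39*r - 88) + z*(-5*r^2 + 30*r + 80)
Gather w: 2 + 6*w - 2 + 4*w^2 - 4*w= 4*w^2 + 2*w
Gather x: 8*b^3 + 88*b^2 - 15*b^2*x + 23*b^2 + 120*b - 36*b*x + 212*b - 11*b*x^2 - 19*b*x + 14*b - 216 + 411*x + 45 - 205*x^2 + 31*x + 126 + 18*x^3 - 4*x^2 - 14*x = 8*b^3 + 111*b^2 + 346*b + 18*x^3 + x^2*(-11*b - 209) + x*(-15*b^2 - 55*b + 428) - 45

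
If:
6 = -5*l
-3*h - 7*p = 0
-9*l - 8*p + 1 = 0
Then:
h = -413/120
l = -6/5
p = 59/40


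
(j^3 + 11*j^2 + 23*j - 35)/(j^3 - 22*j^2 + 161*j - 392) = (j^3 + 11*j^2 + 23*j - 35)/(j^3 - 22*j^2 + 161*j - 392)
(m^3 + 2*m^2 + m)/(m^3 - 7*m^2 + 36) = m*(m^2 + 2*m + 1)/(m^3 - 7*m^2 + 36)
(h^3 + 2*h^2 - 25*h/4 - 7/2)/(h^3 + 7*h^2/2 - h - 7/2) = (h^2 - 3*h/2 - 1)/(h^2 - 1)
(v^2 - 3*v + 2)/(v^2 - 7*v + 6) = (v - 2)/(v - 6)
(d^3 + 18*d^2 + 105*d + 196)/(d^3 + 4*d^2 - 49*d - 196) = (d + 7)/(d - 7)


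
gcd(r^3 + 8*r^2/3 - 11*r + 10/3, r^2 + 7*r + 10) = r + 5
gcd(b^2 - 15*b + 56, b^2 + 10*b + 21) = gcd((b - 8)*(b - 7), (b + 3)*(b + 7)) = 1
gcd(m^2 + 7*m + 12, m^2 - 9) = m + 3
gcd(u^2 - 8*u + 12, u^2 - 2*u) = u - 2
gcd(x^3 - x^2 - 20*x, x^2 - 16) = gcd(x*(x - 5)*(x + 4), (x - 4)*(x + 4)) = x + 4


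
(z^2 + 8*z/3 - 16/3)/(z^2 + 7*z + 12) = (z - 4/3)/(z + 3)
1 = 1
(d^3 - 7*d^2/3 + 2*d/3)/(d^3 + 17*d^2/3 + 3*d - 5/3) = d*(d - 2)/(d^2 + 6*d + 5)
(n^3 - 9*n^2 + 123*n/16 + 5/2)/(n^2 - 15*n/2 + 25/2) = (16*n^3 - 144*n^2 + 123*n + 40)/(8*(2*n^2 - 15*n + 25))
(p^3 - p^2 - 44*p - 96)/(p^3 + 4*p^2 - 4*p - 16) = (p^2 - 5*p - 24)/(p^2 - 4)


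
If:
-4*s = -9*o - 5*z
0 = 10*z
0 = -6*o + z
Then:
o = 0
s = 0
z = 0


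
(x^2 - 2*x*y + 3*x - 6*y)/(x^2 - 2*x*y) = (x + 3)/x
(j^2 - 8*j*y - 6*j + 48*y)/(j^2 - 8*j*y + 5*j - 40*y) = (j - 6)/(j + 5)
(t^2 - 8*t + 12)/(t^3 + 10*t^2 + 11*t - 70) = (t - 6)/(t^2 + 12*t + 35)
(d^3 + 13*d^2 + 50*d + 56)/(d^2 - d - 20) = (d^2 + 9*d + 14)/(d - 5)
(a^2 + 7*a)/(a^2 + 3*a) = (a + 7)/(a + 3)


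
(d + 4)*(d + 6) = d^2 + 10*d + 24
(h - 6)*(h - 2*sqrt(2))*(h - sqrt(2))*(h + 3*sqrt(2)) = h^4 - 6*h^3 - 14*h^2 + 12*sqrt(2)*h + 84*h - 72*sqrt(2)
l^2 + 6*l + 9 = (l + 3)^2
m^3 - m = m*(m - 1)*(m + 1)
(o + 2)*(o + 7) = o^2 + 9*o + 14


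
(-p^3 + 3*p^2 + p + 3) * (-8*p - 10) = 8*p^4 - 14*p^3 - 38*p^2 - 34*p - 30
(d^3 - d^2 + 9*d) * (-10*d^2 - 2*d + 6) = -10*d^5 + 8*d^4 - 82*d^3 - 24*d^2 + 54*d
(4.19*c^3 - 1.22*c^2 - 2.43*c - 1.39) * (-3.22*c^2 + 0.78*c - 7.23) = -13.4918*c^5 + 7.1966*c^4 - 23.4207*c^3 + 11.401*c^2 + 16.4847*c + 10.0497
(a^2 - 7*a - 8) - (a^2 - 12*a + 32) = 5*a - 40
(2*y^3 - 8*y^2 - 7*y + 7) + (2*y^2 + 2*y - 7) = 2*y^3 - 6*y^2 - 5*y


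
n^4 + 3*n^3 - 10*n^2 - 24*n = n*(n - 3)*(n + 2)*(n + 4)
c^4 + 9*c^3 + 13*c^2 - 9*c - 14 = (c - 1)*(c + 1)*(c + 2)*(c + 7)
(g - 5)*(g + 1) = g^2 - 4*g - 5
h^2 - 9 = (h - 3)*(h + 3)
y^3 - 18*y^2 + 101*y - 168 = (y - 8)*(y - 7)*(y - 3)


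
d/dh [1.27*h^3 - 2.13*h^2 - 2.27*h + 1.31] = 3.81*h^2 - 4.26*h - 2.27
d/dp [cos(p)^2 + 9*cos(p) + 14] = -(2*cos(p) + 9)*sin(p)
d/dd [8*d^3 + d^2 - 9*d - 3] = 24*d^2 + 2*d - 9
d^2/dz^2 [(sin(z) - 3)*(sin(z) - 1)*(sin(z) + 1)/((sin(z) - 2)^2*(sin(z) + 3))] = 2*(sin(z)^6 - 9*sin(z)^5 + 57*sin(z)^4 - 44*sin(z)^3 + 105*sin(z)^2 - 3*sin(z) - 75)/((sin(z) - 2)^4*(sin(z) + 3)^3)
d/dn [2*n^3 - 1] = 6*n^2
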